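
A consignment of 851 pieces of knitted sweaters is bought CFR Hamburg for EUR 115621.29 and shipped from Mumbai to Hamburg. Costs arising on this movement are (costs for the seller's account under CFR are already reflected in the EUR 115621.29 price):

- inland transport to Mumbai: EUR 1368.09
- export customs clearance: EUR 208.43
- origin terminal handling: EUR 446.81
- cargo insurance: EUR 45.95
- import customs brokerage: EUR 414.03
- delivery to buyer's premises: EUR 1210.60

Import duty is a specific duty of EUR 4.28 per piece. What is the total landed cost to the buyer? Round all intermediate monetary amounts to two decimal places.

CFR: the seller pays costs through ocean freight to the destination port, but not insurance.
Already in the invoice (seller's account under CFR): inland to port, export clearance, origin terminal — exclude.
CIF value = CFR price + insurance = 115621.29 + 45.95 = 115667.24
Import duty = 851 × 4.28 = 3642.28
Buyer bears: insurance 45.95 + brokerage 414.03 + delivery 1210.60 + duty 3642.28 = 5312.86
Landed cost = invoice 115621.29 + 5312.86 = 120934.15

Total landed cost: EUR 120934.15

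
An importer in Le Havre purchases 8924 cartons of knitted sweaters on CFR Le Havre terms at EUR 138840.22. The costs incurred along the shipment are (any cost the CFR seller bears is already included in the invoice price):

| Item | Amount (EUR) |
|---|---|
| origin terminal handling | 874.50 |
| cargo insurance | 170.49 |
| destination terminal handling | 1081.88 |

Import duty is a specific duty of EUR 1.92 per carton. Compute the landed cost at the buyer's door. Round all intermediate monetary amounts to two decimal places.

CFR: the seller pays costs through ocean freight to the destination port, but not insurance.
Already in the invoice (seller's account under CFR): origin terminal — exclude.
CIF value = CFR price + insurance = 138840.22 + 170.49 = 139010.71
Import duty = 8924 × 1.92 = 17134.08
Buyer bears: insurance 170.49 + destination terminal 1081.88 + duty 17134.08 = 18386.45
Landed cost = invoice 138840.22 + 18386.45 = 157226.67

Total landed cost: EUR 157226.67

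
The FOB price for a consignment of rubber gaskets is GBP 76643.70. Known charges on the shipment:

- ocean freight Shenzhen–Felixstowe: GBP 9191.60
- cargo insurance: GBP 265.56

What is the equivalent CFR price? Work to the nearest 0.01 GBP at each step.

Not relevant to the conversion: insurance — on the buyer under both terms; not part of either seller's price.
From FOB to CFR, the seller additionally bears: freight.
CFR price = 76643.70 + 9191.60 = 85835.30

CFR price: GBP 85835.30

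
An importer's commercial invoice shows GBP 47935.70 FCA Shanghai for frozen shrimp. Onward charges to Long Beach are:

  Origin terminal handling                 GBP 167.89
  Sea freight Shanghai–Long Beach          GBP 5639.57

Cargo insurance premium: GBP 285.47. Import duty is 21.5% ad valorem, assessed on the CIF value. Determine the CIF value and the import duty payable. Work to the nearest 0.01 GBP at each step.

CIF = FCA price + pre-shipment costs + freight + insurance
CIF = 47935.70 + 167.89 + 5639.57 + 285.47 = 54028.63
Import duty = 54028.63 × 21.5% = 11616.16

CIF value: GBP 54028.63; import duty: GBP 11616.16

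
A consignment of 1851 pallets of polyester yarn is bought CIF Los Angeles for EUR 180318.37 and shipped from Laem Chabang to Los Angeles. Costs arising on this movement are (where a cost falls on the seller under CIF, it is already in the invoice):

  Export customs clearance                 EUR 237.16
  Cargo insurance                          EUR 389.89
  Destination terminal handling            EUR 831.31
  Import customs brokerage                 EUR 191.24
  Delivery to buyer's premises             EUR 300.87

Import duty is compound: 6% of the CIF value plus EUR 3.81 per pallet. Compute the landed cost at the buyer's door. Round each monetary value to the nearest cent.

Total landed cost: EUR 199513.20

CIF: the seller pays costs through ocean freight and marine insurance to the destination port.
Already in the invoice (seller's account under CIF): export clearance, insurance — exclude.
The CIF price already equals the CIF value: 180318.37
Ad valorem component: 180318.37 × 6% = 10819.10
Specific component: 1851 × 3.81 = 7052.31
Import duty = 10819.10 + 7052.31 = 17871.41
Buyer bears: destination terminal 831.31 + brokerage 191.24 + delivery 300.87 + duty 17871.41 = 19194.83
Landed cost = invoice 180318.37 + 19194.83 = 199513.20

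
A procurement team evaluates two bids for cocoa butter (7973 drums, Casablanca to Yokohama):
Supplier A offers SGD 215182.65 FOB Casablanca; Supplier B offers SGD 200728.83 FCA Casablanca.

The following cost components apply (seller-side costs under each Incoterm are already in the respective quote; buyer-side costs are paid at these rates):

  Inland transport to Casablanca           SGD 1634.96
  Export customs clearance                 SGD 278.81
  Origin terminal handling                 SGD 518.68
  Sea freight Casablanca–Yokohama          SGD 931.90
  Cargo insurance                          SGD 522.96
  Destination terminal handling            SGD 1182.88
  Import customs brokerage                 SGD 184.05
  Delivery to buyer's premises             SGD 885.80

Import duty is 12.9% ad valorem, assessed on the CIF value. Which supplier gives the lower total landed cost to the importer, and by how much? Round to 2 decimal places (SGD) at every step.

Supplier A (FOB):
CIF value = FOB price + freight + insurance = 215182.65 + 931.90 + 522.96 = 216637.51
Import duty = 216637.51 × 12.9% = 27946.24
Buyer bears (A): 931.90 + 522.96 + 1182.88 + 184.05 + 885.80 = 3707.59
Landed cost (A) = invoice 215182.65 + 3707.59 + duty 27946.24 = 246836.48
Supplier B (FCA):
CIF value = FCA price + origin terminal + freight + insurance = 200728.83 + 518.68 + 931.90 + 522.96 = 202702.37
Import duty = 202702.37 × 12.9% = 26148.61
Buyer bears (B): 518.68 + 931.90 + 522.96 + 1182.88 + 184.05 + 885.80 = 4226.27
Landed cost (B) = invoice 200728.83 + 4226.27 + duty 26148.61 = 231103.71
Difference = |246836.48 − 231103.71| = 15732.77

Supplier B is cheaper by SGD 15732.77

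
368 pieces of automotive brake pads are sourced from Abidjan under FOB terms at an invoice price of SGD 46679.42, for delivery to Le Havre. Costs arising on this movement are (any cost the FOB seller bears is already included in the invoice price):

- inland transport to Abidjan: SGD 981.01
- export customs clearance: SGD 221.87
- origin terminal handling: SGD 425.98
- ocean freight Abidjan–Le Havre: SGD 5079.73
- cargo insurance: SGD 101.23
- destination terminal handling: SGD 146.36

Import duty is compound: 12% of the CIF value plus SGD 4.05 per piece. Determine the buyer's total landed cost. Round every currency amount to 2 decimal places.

FOB: the seller bears costs until goods are on board at the origin port; the buyer bears freight, insurance and all costs thereafter.
Already in the invoice (seller's account under FOB): inland to port, export clearance, origin terminal — exclude.
CIF value = FOB price + freight + insurance = 46679.42 + 5079.73 + 101.23 = 51860.38
Ad valorem component: 51860.38 × 12% = 6223.25
Specific component: 368 × 4.05 = 1490.40
Import duty = 6223.25 + 1490.40 = 7713.65
Buyer bears: freight 5079.73 + insurance 101.23 + destination terminal 146.36 + duty 7713.65 = 13040.97
Landed cost = invoice 46679.42 + 13040.97 = 59720.39

Total landed cost: SGD 59720.39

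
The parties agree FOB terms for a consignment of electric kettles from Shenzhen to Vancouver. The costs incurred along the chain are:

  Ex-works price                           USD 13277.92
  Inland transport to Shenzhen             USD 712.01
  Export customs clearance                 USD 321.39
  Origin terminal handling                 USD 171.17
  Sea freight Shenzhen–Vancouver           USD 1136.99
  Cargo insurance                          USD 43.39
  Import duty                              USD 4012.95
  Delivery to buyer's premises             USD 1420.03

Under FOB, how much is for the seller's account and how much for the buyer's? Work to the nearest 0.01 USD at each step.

Seller: USD 14482.49; buyer: USD 6613.36

FOB: the seller bears costs until goods are on board at the origin port; the buyer bears freight, insurance and all costs thereafter.
Seller's account: goods 13277.92 + inland to port 712.01 + export clearance 321.39 + origin terminal 171.17 = 14482.49
Buyer's account: freight 1136.99 + insurance 43.39 + duty 4012.95 + delivery 1420.03 = 6613.36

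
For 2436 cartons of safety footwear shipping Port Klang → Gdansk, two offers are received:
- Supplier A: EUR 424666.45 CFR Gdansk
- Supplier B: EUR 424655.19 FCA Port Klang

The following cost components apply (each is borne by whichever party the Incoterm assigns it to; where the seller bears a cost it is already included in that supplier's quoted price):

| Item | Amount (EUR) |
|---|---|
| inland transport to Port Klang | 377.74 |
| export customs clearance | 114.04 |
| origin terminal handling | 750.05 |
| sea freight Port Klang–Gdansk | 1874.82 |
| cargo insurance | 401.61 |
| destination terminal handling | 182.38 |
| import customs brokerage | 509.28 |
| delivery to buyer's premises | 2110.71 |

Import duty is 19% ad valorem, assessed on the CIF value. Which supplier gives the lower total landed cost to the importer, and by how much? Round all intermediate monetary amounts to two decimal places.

Supplier A is cheaper by EUR 3110.20

Supplier A (CFR):
CIF value = CFR price + insurance = 424666.45 + 401.61 = 425068.06
Import duty = 425068.06 × 19% = 80762.93
Buyer bears (A): 401.61 + 182.38 + 509.28 + 2110.71 = 3203.98
Landed cost (A) = invoice 424666.45 + 3203.98 + duty 80762.93 = 508633.36
Supplier B (FCA):
CIF value = FCA price + origin terminal + freight + insurance = 424655.19 + 750.05 + 1874.82 + 401.61 = 427681.67
Import duty = 427681.67 × 19% = 81259.52
Buyer bears (B): 750.05 + 1874.82 + 401.61 + 182.38 + 509.28 + 2110.71 = 5828.85
Landed cost (B) = invoice 424655.19 + 5828.85 + duty 81259.52 = 511743.56
Difference = |508633.36 − 511743.56| = 3110.20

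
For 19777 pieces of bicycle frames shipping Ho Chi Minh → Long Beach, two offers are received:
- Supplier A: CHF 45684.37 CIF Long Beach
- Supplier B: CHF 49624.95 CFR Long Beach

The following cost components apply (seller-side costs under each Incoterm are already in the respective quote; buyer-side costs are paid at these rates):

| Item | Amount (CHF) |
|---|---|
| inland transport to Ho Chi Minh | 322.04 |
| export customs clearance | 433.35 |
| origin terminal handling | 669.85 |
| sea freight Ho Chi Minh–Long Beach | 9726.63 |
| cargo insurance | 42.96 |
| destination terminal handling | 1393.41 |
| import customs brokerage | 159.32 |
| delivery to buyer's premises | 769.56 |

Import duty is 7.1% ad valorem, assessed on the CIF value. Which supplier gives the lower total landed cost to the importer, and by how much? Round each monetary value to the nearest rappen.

Supplier A (CIF):
The CIF price already equals the CIF value: 45684.37
Import duty = 45684.37 × 7.1% = 3243.59
Buyer bears (A): 1393.41 + 159.32 + 769.56 = 2322.29
Landed cost (A) = invoice 45684.37 + 2322.29 + duty 3243.59 = 51250.25
Supplier B (CFR):
CIF value = CFR price + insurance = 49624.95 + 42.96 = 49667.91
Import duty = 49667.91 × 7.1% = 3526.42
Buyer bears (B): 42.96 + 1393.41 + 159.32 + 769.56 = 2365.25
Landed cost (B) = invoice 49624.95 + 2365.25 + duty 3526.42 = 55516.62
Difference = |51250.25 − 55516.62| = 4266.37

Supplier A is cheaper by CHF 4266.37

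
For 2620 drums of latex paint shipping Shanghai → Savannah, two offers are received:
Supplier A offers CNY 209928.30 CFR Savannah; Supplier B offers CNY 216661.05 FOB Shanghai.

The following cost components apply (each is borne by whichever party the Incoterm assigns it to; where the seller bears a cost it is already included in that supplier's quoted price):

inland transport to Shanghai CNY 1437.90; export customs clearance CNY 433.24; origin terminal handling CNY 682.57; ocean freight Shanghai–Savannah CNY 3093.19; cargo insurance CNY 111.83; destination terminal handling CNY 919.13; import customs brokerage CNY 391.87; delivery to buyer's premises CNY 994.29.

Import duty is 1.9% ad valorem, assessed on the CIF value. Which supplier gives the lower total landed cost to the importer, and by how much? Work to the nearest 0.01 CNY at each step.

Supplier A is cheaper by CNY 10012.64

Supplier A (CFR):
CIF value = CFR price + insurance = 209928.30 + 111.83 = 210040.13
Import duty = 210040.13 × 1.9% = 3990.76
Buyer bears (A): 111.83 + 919.13 + 391.87 + 994.29 = 2417.12
Landed cost (A) = invoice 209928.30 + 2417.12 + duty 3990.76 = 216336.18
Supplier B (FOB):
CIF value = FOB price + freight + insurance = 216661.05 + 3093.19 + 111.83 = 219866.07
Import duty = 219866.07 × 1.9% = 4177.46
Buyer bears (B): 3093.19 + 111.83 + 919.13 + 391.87 + 994.29 = 5510.31
Landed cost (B) = invoice 216661.05 + 5510.31 + duty 4177.46 = 226348.82
Difference = |216336.18 − 226348.82| = 10012.64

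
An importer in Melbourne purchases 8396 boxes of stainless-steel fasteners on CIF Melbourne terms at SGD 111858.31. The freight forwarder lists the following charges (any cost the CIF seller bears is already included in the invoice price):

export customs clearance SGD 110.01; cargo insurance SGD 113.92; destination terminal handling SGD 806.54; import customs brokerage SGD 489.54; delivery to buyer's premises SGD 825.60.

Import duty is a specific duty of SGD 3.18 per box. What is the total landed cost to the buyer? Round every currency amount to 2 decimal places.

Total landed cost: SGD 140679.27

CIF: the seller pays costs through ocean freight and marine insurance to the destination port.
Already in the invoice (seller's account under CIF): export clearance, insurance — exclude.
The CIF price already equals the CIF value: 111858.31
Import duty = 8396 × 3.18 = 26699.28
Buyer bears: destination terminal 806.54 + brokerage 489.54 + delivery 825.60 + duty 26699.28 = 28820.96
Landed cost = invoice 111858.31 + 28820.96 = 140679.27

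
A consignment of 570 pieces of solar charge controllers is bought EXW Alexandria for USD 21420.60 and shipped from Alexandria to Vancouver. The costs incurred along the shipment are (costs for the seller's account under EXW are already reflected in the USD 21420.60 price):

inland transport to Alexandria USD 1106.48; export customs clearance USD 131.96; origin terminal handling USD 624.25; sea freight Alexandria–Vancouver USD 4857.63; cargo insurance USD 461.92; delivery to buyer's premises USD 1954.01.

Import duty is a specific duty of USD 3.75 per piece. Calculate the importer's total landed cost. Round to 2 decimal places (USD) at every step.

EXW: the seller makes goods available at their premises; the buyer bears all onward costs.
CIF value = EXW price + inland to port + export clearance + origin terminal + freight + insurance = 21420.60 + 1106.48 + 131.96 + 624.25 + 4857.63 + 461.92 = 28602.84
Import duty = 570 × 3.75 = 2137.50
Buyer bears: inland to port 1106.48 + export clearance 131.96 + origin terminal 624.25 + freight 4857.63 + insurance 461.92 + delivery 1954.01 + duty 2137.50 = 11273.75
Landed cost = invoice 21420.60 + 11273.75 = 32694.35

Total landed cost: USD 32694.35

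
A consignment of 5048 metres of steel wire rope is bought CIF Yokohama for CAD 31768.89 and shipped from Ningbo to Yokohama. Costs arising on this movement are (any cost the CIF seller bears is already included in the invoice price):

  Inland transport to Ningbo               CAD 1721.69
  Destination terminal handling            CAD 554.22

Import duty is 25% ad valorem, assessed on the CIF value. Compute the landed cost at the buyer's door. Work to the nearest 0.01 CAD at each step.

Total landed cost: CAD 40265.33

CIF: the seller pays costs through ocean freight and marine insurance to the destination port.
Already in the invoice (seller's account under CIF): inland to port — exclude.
The CIF price already equals the CIF value: 31768.89
Import duty = 31768.89 × 25% = 7942.22
Buyer bears: destination terminal 554.22 + duty 7942.22 = 8496.44
Landed cost = invoice 31768.89 + 8496.44 = 40265.33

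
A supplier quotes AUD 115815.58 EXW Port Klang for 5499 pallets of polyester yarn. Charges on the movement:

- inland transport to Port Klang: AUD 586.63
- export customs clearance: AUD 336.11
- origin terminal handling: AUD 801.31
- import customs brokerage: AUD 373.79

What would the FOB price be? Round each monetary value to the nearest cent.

Not relevant to the conversion: brokerage — on the buyer under both terms; not part of either seller's price.
From EXW to FOB, the seller additionally bears: inland to port, export clearance, origin terminal.
FOB price = 115815.58 + 586.63 + 336.11 + 801.31 = 117539.63

FOB price: AUD 117539.63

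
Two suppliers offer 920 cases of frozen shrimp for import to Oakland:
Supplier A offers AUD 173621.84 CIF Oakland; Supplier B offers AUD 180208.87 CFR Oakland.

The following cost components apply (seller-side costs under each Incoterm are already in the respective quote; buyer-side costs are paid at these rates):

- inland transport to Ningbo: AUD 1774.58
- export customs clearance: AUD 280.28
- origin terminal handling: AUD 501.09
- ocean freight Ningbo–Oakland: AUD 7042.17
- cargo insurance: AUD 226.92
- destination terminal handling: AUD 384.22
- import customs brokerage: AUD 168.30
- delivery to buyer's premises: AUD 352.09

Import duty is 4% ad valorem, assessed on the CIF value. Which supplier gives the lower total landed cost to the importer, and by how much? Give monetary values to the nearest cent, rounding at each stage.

Supplier A is cheaper by AUD 7086.51

Supplier A (CIF):
The CIF price already equals the CIF value: 173621.84
Import duty = 173621.84 × 4% = 6944.87
Buyer bears (A): 384.22 + 168.30 + 352.09 = 904.61
Landed cost (A) = invoice 173621.84 + 904.61 + duty 6944.87 = 181471.32
Supplier B (CFR):
CIF value = CFR price + insurance = 180208.87 + 226.92 = 180435.79
Import duty = 180435.79 × 4% = 7217.43
Buyer bears (B): 226.92 + 384.22 + 168.30 + 352.09 = 1131.53
Landed cost (B) = invoice 180208.87 + 1131.53 + duty 7217.43 = 188557.83
Difference = |181471.32 − 188557.83| = 7086.51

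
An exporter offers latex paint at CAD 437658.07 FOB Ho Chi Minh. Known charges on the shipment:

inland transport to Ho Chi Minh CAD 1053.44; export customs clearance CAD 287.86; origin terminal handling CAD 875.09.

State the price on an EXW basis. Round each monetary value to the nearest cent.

From FOB to EXW, the seller no longer bears: inland to port, export clearance, origin terminal.
EXW price = 437658.07 − 1053.44 − 287.86 − 875.09 = 435441.68

EXW price: CAD 435441.68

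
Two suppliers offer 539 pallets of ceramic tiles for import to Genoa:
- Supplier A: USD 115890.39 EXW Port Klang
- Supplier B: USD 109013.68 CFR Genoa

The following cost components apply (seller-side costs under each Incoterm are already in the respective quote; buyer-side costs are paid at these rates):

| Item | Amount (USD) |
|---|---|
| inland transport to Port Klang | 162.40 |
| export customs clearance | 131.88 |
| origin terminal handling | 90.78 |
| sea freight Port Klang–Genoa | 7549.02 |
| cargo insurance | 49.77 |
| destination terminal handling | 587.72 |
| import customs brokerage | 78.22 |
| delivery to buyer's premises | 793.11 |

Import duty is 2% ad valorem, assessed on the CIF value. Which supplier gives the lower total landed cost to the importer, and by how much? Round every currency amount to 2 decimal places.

Supplier B is cheaper by USD 15107.00

Supplier A (EXW):
CIF value = EXW price + inland to port + export clearance + origin terminal + freight + insurance = 115890.39 + 162.40 + 131.88 + 90.78 + 7549.02 + 49.77 = 123874.24
Import duty = 123874.24 × 2% = 2477.48
Buyer bears (A): 162.40 + 131.88 + 90.78 + 7549.02 + 49.77 + 587.72 + 78.22 + 793.11 = 9442.90
Landed cost (A) = invoice 115890.39 + 9442.90 + duty 2477.48 = 127810.77
Supplier B (CFR):
CIF value = CFR price + insurance = 109013.68 + 49.77 = 109063.45
Import duty = 109063.45 × 2% = 2181.27
Buyer bears (B): 49.77 + 587.72 + 78.22 + 793.11 = 1508.82
Landed cost (B) = invoice 109013.68 + 1508.82 + duty 2181.27 = 112703.77
Difference = |127810.77 − 112703.77| = 15107.00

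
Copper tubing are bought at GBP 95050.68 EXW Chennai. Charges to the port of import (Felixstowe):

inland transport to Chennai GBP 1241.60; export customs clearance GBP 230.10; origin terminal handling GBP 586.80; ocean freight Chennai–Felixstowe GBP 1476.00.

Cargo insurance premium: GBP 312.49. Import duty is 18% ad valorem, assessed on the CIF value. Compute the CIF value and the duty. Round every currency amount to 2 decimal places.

CIF value: GBP 98897.67; import duty: GBP 17801.58

CIF = EXW price + pre-shipment costs + freight + insurance
CIF = 95050.68 + 1241.60 + 230.10 + 586.80 + 1476.00 + 312.49 = 98897.67
Import duty = 98897.67 × 18% = 17801.58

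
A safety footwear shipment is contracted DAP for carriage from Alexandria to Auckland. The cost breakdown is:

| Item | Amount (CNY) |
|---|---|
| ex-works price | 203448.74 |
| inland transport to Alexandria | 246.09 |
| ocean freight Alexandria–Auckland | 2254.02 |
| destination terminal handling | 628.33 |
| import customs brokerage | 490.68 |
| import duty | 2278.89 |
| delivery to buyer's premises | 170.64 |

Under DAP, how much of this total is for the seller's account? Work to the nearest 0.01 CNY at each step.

DAP: the seller bears all costs to the named destination except import duty and clearance.
Seller's account: goods 203448.74 + inland to port 246.09 + freight 2254.02 + destination terminal 628.33 + delivery 170.64 = 206747.82
Buyer's account: brokerage 490.68 + duty 2278.89 = 2769.57

Seller's account: CNY 206747.82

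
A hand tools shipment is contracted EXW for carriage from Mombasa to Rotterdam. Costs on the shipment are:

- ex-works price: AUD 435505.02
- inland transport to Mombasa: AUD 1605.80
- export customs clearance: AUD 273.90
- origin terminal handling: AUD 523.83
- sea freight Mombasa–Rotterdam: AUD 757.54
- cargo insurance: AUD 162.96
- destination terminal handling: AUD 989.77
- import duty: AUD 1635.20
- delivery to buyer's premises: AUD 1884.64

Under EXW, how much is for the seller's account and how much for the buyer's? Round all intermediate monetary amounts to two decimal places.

Seller: AUD 435505.02; buyer: AUD 7833.64

EXW: the seller makes goods available at their premises; the buyer bears all onward costs.
Seller's account: goods 435505.02 = 435505.02
Buyer's account: inland to port 1605.80 + export clearance 273.90 + origin terminal 523.83 + freight 757.54 + insurance 162.96 + destination terminal 989.77 + duty 1635.20 + delivery 1884.64 = 7833.64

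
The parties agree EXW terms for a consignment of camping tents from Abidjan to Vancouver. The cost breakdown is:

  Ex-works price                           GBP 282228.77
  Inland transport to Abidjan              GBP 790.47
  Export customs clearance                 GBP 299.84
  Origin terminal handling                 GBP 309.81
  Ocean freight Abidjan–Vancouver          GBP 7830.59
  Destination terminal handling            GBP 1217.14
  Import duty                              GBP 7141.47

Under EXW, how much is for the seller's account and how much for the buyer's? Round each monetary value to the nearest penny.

EXW: the seller makes goods available at their premises; the buyer bears all onward costs.
Seller's account: goods 282228.77 = 282228.77
Buyer's account: inland to port 790.47 + export clearance 299.84 + origin terminal 309.81 + freight 7830.59 + destination terminal 1217.14 + duty 7141.47 = 17589.32

Seller: GBP 282228.77; buyer: GBP 17589.32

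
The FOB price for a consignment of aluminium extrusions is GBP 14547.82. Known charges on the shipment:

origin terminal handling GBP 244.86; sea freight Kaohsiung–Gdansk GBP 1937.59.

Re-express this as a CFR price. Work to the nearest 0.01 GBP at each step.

CFR price: GBP 16485.41

Not relevant to the conversion: origin terminal — on the seller under both FOB and CFR; already in the FOB price and stays in the CFR price.
From FOB to CFR, the seller additionally bears: freight.
CFR price = 14547.82 + 1937.59 = 16485.41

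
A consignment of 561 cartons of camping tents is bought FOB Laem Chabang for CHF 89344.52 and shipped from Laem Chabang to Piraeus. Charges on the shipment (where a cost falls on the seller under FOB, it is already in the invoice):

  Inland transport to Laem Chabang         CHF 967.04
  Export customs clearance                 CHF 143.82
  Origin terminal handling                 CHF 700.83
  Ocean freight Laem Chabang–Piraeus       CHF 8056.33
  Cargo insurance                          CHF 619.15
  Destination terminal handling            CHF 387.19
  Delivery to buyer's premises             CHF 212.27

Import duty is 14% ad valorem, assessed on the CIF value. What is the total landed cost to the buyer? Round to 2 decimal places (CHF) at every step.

Total landed cost: CHF 112342.26

FOB: the seller bears costs until goods are on board at the origin port; the buyer bears freight, insurance and all costs thereafter.
Already in the invoice (seller's account under FOB): inland to port, export clearance, origin terminal — exclude.
CIF value = FOB price + freight + insurance = 89344.52 + 8056.33 + 619.15 = 98020.00
Import duty = 98020.00 × 14% = 13722.80
Buyer bears: freight 8056.33 + insurance 619.15 + destination terminal 387.19 + delivery 212.27 + duty 13722.80 = 22997.74
Landed cost = invoice 89344.52 + 22997.74 = 112342.26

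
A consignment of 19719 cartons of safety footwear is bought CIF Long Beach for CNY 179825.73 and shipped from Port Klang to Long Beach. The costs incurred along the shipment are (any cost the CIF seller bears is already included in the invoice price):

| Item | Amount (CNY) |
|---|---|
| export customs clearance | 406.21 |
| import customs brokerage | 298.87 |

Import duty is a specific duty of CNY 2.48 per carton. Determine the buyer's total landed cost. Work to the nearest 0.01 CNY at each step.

Total landed cost: CNY 229027.72

CIF: the seller pays costs through ocean freight and marine insurance to the destination port.
Already in the invoice (seller's account under CIF): export clearance — exclude.
The CIF price already equals the CIF value: 179825.73
Import duty = 19719 × 2.48 = 48903.12
Buyer bears: brokerage 298.87 + duty 48903.12 = 49201.99
Landed cost = invoice 179825.73 + 49201.99 = 229027.72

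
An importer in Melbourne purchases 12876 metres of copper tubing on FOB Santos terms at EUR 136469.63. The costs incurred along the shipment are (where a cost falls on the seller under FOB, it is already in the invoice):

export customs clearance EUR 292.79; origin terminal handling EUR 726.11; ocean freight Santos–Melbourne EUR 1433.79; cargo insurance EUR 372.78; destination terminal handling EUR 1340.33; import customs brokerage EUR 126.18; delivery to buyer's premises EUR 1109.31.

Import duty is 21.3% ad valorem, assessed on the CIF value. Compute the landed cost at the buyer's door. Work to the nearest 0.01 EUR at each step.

FOB: the seller bears costs until goods are on board at the origin port; the buyer bears freight, insurance and all costs thereafter.
Already in the invoice (seller's account under FOB): export clearance, origin terminal — exclude.
CIF value = FOB price + freight + insurance = 136469.63 + 1433.79 + 372.78 = 138276.20
Import duty = 138276.20 × 21.3% = 29452.83
Buyer bears: freight 1433.79 + insurance 372.78 + destination terminal 1340.33 + brokerage 126.18 + delivery 1109.31 + duty 29452.83 = 33835.22
Landed cost = invoice 136469.63 + 33835.22 = 170304.85

Total landed cost: EUR 170304.85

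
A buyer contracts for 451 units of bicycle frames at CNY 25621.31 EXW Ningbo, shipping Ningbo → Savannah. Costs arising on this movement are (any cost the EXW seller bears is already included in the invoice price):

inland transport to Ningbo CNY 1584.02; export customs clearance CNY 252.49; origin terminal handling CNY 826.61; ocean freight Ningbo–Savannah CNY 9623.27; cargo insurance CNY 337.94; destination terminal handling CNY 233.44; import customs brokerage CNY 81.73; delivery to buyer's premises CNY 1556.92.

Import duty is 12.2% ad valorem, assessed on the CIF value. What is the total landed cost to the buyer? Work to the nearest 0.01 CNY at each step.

EXW: the seller makes goods available at their premises; the buyer bears all onward costs.
CIF value = EXW price + inland to port + export clearance + origin terminal + freight + insurance = 25621.31 + 1584.02 + 252.49 + 826.61 + 9623.27 + 337.94 = 38245.64
Import duty = 38245.64 × 12.2% = 4665.97
Buyer bears: inland to port 1584.02 + export clearance 252.49 + origin terminal 826.61 + freight 9623.27 + insurance 337.94 + destination terminal 233.44 + brokerage 81.73 + delivery 1556.92 + duty 4665.97 = 19162.39
Landed cost = invoice 25621.31 + 19162.39 = 44783.70

Total landed cost: CNY 44783.70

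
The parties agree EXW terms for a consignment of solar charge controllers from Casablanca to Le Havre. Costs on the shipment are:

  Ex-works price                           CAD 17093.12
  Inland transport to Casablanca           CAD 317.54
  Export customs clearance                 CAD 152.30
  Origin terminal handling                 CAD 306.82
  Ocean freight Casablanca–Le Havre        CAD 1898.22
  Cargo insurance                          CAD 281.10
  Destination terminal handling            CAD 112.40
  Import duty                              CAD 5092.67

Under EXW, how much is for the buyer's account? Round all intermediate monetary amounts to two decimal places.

EXW: the seller makes goods available at their premises; the buyer bears all onward costs.
Seller's account: goods 17093.12 = 17093.12
Buyer's account: inland to port 317.54 + export clearance 152.30 + origin terminal 306.82 + freight 1898.22 + insurance 281.10 + destination terminal 112.40 + duty 5092.67 = 8161.05

Buyer's account: CAD 8161.05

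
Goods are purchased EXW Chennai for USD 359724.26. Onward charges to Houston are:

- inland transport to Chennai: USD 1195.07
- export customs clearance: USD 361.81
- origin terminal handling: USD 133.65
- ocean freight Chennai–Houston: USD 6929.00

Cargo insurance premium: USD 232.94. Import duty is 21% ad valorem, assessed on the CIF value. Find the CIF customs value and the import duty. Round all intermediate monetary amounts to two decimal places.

CIF value: USD 368576.73; import duty: USD 77401.11

CIF = EXW price + pre-shipment costs + freight + insurance
CIF = 359724.26 + 1195.07 + 361.81 + 133.65 + 6929.00 + 232.94 = 368576.73
Import duty = 368576.73 × 21% = 77401.11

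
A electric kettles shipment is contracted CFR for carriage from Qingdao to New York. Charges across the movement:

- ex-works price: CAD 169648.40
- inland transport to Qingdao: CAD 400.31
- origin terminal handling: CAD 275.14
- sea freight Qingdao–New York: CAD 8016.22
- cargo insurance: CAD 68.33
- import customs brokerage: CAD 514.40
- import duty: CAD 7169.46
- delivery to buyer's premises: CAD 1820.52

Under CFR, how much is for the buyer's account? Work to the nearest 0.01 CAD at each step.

CFR: the seller pays costs through ocean freight to the destination port, but not insurance.
Seller's account: goods 169648.40 + inland to port 400.31 + origin terminal 275.14 + freight 8016.22 = 178340.07
Buyer's account: insurance 68.33 + brokerage 514.40 + duty 7169.46 + delivery 1820.52 = 9572.71

Buyer's account: CAD 9572.71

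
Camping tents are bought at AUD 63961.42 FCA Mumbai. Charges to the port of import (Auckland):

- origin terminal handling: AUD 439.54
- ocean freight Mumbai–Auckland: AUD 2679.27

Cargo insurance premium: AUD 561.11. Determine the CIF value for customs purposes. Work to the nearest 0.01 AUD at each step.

CIF = FCA price + pre-shipment costs + freight + insurance
CIF = 63961.42 + 439.54 + 2679.27 + 561.11 = 67641.34

CIF value: AUD 67641.34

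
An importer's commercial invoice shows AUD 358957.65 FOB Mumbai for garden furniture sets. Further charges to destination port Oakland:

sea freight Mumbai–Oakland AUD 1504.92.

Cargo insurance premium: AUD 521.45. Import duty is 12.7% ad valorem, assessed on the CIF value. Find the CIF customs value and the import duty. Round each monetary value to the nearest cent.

CIF = FOB price + freight + insurance
CIF = 358957.65 + 1504.92 + 521.45 = 360984.02
Import duty = 360984.02 × 12.7% = 45844.97

CIF value: AUD 360984.02; import duty: AUD 45844.97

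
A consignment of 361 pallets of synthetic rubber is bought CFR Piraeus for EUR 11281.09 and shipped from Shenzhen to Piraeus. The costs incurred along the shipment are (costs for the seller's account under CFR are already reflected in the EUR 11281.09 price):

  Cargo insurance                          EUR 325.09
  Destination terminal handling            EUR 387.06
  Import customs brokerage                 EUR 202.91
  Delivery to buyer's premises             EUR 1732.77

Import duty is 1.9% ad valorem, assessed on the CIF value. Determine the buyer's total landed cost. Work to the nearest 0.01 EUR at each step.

CFR: the seller pays costs through ocean freight to the destination port, but not insurance.
CIF value = CFR price + insurance = 11281.09 + 325.09 = 11606.18
Import duty = 11606.18 × 1.9% = 220.52
Buyer bears: insurance 325.09 + destination terminal 387.06 + brokerage 202.91 + delivery 1732.77 + duty 220.52 = 2868.35
Landed cost = invoice 11281.09 + 2868.35 = 14149.44

Total landed cost: EUR 14149.44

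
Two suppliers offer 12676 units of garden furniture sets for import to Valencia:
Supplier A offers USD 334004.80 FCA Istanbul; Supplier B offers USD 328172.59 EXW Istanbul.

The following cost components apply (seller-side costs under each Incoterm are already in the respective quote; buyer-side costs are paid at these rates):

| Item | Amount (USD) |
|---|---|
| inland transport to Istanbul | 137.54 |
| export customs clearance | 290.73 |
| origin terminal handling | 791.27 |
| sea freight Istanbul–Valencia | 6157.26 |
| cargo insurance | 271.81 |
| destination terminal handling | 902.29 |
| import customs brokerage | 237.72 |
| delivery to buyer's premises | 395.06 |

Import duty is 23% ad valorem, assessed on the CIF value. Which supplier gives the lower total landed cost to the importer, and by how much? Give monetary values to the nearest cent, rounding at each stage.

Supplier A (FCA):
CIF value = FCA price + origin terminal + freight + insurance = 334004.80 + 791.27 + 6157.26 + 271.81 = 341225.14
Import duty = 341225.14 × 23% = 78481.78
Buyer bears (A): 791.27 + 6157.26 + 271.81 + 902.29 + 237.72 + 395.06 = 8755.41
Landed cost (A) = invoice 334004.80 + 8755.41 + duty 78481.78 = 421241.99
Supplier B (EXW):
CIF value = EXW price + inland to port + export clearance + origin terminal + freight + insurance = 328172.59 + 137.54 + 290.73 + 791.27 + 6157.26 + 271.81 = 335821.20
Import duty = 335821.20 × 23% = 77238.88
Buyer bears (B): 137.54 + 290.73 + 791.27 + 6157.26 + 271.81 + 902.29 + 237.72 + 395.06 = 9183.68
Landed cost (B) = invoice 328172.59 + 9183.68 + duty 77238.88 = 414595.15
Difference = |421241.99 − 414595.15| = 6646.84

Supplier B is cheaper by USD 6646.84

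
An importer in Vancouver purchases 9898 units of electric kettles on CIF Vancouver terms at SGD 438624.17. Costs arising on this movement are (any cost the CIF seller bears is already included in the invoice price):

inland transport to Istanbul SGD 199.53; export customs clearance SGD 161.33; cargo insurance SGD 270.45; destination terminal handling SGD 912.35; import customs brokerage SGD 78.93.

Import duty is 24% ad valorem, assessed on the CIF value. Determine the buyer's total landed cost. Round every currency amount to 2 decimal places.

CIF: the seller pays costs through ocean freight and marine insurance to the destination port.
Already in the invoice (seller's account under CIF): inland to port, export clearance, insurance — exclude.
The CIF price already equals the CIF value: 438624.17
Import duty = 438624.17 × 24% = 105269.80
Buyer bears: destination terminal 912.35 + brokerage 78.93 + duty 105269.80 = 106261.08
Landed cost = invoice 438624.17 + 106261.08 = 544885.25

Total landed cost: SGD 544885.25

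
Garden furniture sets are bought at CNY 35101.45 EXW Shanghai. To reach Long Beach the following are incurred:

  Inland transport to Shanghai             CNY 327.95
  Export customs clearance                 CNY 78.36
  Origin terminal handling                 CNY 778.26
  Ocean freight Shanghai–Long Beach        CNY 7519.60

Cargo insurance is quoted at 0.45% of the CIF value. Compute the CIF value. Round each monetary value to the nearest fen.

CIF value: CNY 44003.64

Let C be the CIF value. C = EXW price + pre-shipment costs + freight + 0.45% × C
C − 0.45% × C = 35101.45 + 327.95 + 78.36 + 778.26 + 7519.60
0.9955 × C = 43805.62
C = 43805.62 / 0.9955 = 44003.64
Insurance premium = 0.45% × 44003.64 = 198.02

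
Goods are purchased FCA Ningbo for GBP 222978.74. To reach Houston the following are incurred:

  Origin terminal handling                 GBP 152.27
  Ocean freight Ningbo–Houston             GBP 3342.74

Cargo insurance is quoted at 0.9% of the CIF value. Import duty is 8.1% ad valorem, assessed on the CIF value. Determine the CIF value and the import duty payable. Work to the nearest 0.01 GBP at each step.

CIF value: GBP 228530.52; import duty: GBP 18510.97

Let C be the CIF value. C = FCA price + pre-shipment costs + freight + 0.9% × C
C − 0.9% × C = 222978.74 + 152.27 + 3342.74
0.991 × C = 226473.75
C = 226473.75 / 0.991 = 228530.52
Insurance premium = 0.9% × 228530.52 = 2056.77
Import duty = 228530.52 × 8.1% = 18510.97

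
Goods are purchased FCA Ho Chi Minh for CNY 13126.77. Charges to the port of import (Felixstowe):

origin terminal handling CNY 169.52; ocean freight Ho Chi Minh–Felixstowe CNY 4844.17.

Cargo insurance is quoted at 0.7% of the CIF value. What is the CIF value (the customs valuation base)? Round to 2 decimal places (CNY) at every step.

Let C be the CIF value. C = FCA price + pre-shipment costs + freight + 0.7% × C
C − 0.7% × C = 13126.77 + 169.52 + 4844.17
0.993 × C = 18140.46
C = 18140.46 / 0.993 = 18268.34
Insurance premium = 0.7% × 18268.34 = 127.88

CIF value: CNY 18268.34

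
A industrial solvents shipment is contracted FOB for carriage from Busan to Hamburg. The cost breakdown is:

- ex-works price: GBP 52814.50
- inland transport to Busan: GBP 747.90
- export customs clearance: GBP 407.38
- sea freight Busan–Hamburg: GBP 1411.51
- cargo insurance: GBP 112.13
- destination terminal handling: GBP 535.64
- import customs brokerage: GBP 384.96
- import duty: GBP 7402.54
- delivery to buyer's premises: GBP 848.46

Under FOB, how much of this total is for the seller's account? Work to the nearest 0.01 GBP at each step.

Seller's account: GBP 53969.78

FOB: the seller bears costs until goods are on board at the origin port; the buyer bears freight, insurance and all costs thereafter.
Seller's account: goods 52814.50 + inland to port 747.90 + export clearance 407.38 = 53969.78
Buyer's account: freight 1411.51 + insurance 112.13 + destination terminal 535.64 + brokerage 384.96 + duty 7402.54 + delivery 848.46 = 10695.24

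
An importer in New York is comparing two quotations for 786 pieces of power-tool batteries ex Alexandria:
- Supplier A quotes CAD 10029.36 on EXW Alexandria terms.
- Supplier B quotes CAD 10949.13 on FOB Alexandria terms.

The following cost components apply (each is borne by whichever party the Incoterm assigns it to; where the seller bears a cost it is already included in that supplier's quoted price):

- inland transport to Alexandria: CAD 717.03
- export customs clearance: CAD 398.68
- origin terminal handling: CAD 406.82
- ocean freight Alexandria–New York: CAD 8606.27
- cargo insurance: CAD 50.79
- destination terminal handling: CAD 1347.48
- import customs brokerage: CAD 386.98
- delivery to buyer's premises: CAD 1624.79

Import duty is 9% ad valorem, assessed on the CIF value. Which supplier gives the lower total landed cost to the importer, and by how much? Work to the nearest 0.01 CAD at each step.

Supplier A (EXW):
CIF value = EXW price + inland to port + export clearance + origin terminal + freight + insurance = 10029.36 + 717.03 + 398.68 + 406.82 + 8606.27 + 50.79 = 20208.95
Import duty = 20208.95 × 9% = 1818.81
Buyer bears (A): 717.03 + 398.68 + 406.82 + 8606.27 + 50.79 + 1347.48 + 386.98 + 1624.79 = 13538.84
Landed cost (A) = invoice 10029.36 + 13538.84 + duty 1818.81 = 25387.01
Supplier B (FOB):
CIF value = FOB price + freight + insurance = 10949.13 + 8606.27 + 50.79 = 19606.19
Import duty = 19606.19 × 9% = 1764.56
Buyer bears (B): 8606.27 + 50.79 + 1347.48 + 386.98 + 1624.79 = 12016.31
Landed cost (B) = invoice 10949.13 + 12016.31 + duty 1764.56 = 24730.00
Difference = |25387.01 − 24730.00| = 657.01

Supplier B is cheaper by CAD 657.01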